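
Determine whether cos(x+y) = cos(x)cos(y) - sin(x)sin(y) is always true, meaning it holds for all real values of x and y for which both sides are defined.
Claim: cos(x+y) = cos(x)cos(y) - sin(x)sin(y).
Reasoning: By Euler's formula e^(i(x+y)) = e^(ix)·e^(iy) = (cos x + i·sin x)(cos y + i·sin y). The real part of the left side is cos(x+y); the real part of the product is cos(x)cos(y) - sin(x)sin(y) (since i·i = -1).
So the two sides agree for all real values of x and y for which both sides are defined.

Conclusion: Yes, this is an identity.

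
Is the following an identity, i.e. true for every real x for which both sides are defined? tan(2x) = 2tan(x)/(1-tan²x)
Yes, this is an identity.

Claim: tan(2x) = 2tan(x)/(1-tan²x).
Reasoning: tan(2x) = sin(2x)/cos(2x) = 2sin(x)cos(x) / (cos²x - sin²x). Divide numerator and denominator by cos²x: 2tan(x) / (1 - tan²x).
So the two sides agree for every real x for which both sides are defined.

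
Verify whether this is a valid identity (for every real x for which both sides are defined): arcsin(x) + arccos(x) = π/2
Claim: arcsin(x) + arccos(x) = π/2.
Reasoning: Both sides are defined for -1 ≤ x ≤ 1. Let θ = arcsin(x), so sin θ = x and θ ∈ [-π/2, π/2]. Then cos(π/2 - θ) = sin θ = x and π/2 - θ ∈ [0, π], which is exactly the range of arccos, so arccos(x) = π/2 - θ. Adding: arcsin(x) + arccos(x) = θ + (π/2 - θ) = π/2.
So the two sides agree for every real x for which both sides are defined.

Conclusion: Yes, this is an identity.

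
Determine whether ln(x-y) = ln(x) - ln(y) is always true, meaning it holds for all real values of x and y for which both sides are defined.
No, this is NOT an identity.

Claim: ln(x-y) = ln(x) - ln(y).
Test a specific point where both sides are defined: x = 5, y = 3.
LHS = ln(x-y) ≈ 0.6931
RHS = ln(x) - ln(y) ≈ 0.5108
Since 0.6931 ≠ 0.5108, the equation fails at this point, so it cannot hold for all real values of x and y for which both sides are defined.
ln(x) - ln(y) = ln(x/y), not ln(x-y).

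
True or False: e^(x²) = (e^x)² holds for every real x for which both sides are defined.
False.

Claim: e^(x²) = (e^x)².
Test a specific point where both sides are defined: x = -2.
LHS = e^(x²) ≈ 54.5982
RHS = (e^x)² ≈ 0.0183
Since 54.5982 ≠ 0.0183, the equation fails at this point, so it cannot hold for every real x for which both sides are defined.
(e^x)² = e^(2x), and 2x ≠ x² in general.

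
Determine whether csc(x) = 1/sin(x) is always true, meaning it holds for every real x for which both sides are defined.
Claim: csc(x) = 1/sin(x).
Reasoning: csc(x) is by definition the reciprocal of sin(x), wherever sin(x) ≠ 0.
So the two sides agree for every real x for which both sides are defined.

Conclusion: Yes, this is an identity.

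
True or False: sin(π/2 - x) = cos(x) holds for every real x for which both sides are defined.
True.

Claim: sin(π/2 - x) = cos(x).
Reasoning: Use sin(u - v) = sin(u)cos(v) - cos(u)sin(v) with u = π/2, v = x: sin(π/2)cos(x) - cos(π/2)sin(x) = 1·cos(x) - 0·sin(x) = cos(x).
So the two sides agree for every real x for which both sides are defined.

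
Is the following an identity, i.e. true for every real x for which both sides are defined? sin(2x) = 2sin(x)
No, this is NOT an identity.

Claim: sin(2x) = 2sin(x).
Test a specific point where both sides are defined: x = π/4.
LHS = sin(2x) ≈ 1.0000
RHS = 2sin(x) ≈ 1.4142
Since 1.0000 ≠ 1.4142, the equation fails at this point, so it cannot hold for every real x for which both sides are defined.
The correct double-angle formula is sin(2x) = 2sin(x)cos(x).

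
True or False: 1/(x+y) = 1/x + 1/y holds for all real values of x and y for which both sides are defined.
Claim: 1/(x+y) = 1/x + 1/y.
Test a specific point where both sides are defined: x = -2, y = -1.
LHS = 1/(x+y) ≈ -0.3333
RHS = 1/x + 1/y ≈ -1.5000
Since -0.3333 ≠ -1.5000, the equation fails at this point, so it cannot hold for all real values of x and y for which both sides are defined.
1/x + 1/y = (x+y)/(xy), which is not 1/(x+y).

Conclusion: False.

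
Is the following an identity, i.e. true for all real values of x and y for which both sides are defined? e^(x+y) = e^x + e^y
Claim: e^(x+y) = e^x + e^y.
Test a specific point where both sides are defined: x = 2, y = 1.
LHS = e^(x+y) ≈ 20.0855
RHS = e^x + e^y ≈ 10.1073
Since 20.0855 ≠ 10.1073, the equation fails at this point, so it cannot hold for all real values of x and y for which both sides are defined.
The correct rule is e^(x+y) = e^x · e^y (a product, not a sum).

Conclusion: No, this is NOT an identity.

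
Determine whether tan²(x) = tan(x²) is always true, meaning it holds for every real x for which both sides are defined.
Claim: tan²(x) = tan(x²).
Test a specific point where both sides are defined: x = -π/6.
LHS = tan²(x) ≈ 0.3333
RHS = tan(x²) ≈ 0.2812
Since 0.3333 ≠ 0.2812, the equation fails at this point, so it cannot hold for every real x for which both sides are defined.
tan²(x) means (tan x)², squaring the output; tan(x²) squares the input. These are different functions.

Conclusion: No, this is NOT an identity.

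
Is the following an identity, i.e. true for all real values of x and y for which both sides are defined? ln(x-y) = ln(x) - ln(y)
Claim: ln(x-y) = ln(x) - ln(y).
Test a specific point where both sides are defined: x = 2, y = 1.
LHS = ln(x-y) ≈ 0.0000
RHS = ln(x) - ln(y) ≈ 0.6931
Since 0.0000 ≠ 0.6931, the equation fails at this point, so it cannot hold for all real values of x and y for which both sides are defined.
ln(x) - ln(y) = ln(x/y), not ln(x-y).

Conclusion: No, this is NOT an identity.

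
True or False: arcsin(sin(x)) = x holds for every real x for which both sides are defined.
Claim: arcsin(sin(x)) = x.
Test a specific point where both sides are defined: x = π.
LHS = arcsin(sin(x)) ≈ 0.0000
RHS = x ≈ 3.1416
Since 0.0000 ≠ 3.1416, the equation fails at this point, so it cannot hold for every real x for which both sides are defined.
arcsin only returns values in [-π/2, π/2], so arcsin(sin(x)) = x holds only for x in that interval, not for all real x.

Conclusion: False.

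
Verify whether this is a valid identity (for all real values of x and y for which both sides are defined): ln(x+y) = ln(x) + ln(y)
Claim: ln(x+y) = ln(x) + ln(y).
Test a specific point where both sides are defined: x = 4, y = 1.
LHS = ln(x+y) ≈ 1.6094
RHS = ln(x) + ln(y) ≈ 1.3863
Since 1.6094 ≠ 1.3863, the equation fails at this point, so it cannot hold for all real values of x and y for which both sides are defined.
ln(x) + ln(y) = ln(xy), not ln(x+y).

Conclusion: No, this is NOT an identity.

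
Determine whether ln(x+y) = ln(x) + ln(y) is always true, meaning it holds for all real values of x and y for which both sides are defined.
No, this is NOT an identity.

Claim: ln(x+y) = ln(x) + ln(y).
Test a specific point where both sides are defined: x = 5, y = 2.
LHS = ln(x+y) ≈ 1.9459
RHS = ln(x) + ln(y) ≈ 2.3026
Since 1.9459 ≠ 2.3026, the equation fails at this point, so it cannot hold for all real values of x and y for which both sides are defined.
ln(x) + ln(y) = ln(xy), not ln(x+y).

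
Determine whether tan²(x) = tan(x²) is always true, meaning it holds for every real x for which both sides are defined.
Claim: tan²(x) = tan(x²).
Test a specific point where both sides are defined: x = π.
LHS = tan²(x) ≈ 0.0000
RHS = tan(x²) ≈ 0.4767
Since 0.0000 ≠ 0.4767, the equation fails at this point, so it cannot hold for every real x for which both sides are defined.
tan²(x) means (tan x)², squaring the output; tan(x²) squares the input. These are different functions.

Conclusion: No, this is NOT an identity.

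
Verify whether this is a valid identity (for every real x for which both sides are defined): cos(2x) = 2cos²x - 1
Yes, this is an identity.

Claim: cos(2x) = 2cos²x - 1.
Reasoning: cos(2x) = cos²x - sin²x. Replace sin²x by 1 - cos²x: cos²x - (1 - cos²x) = 2cos²x - 1.
So the two sides agree for every real x for which both sides are defined.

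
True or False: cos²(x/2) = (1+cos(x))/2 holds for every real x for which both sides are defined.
Claim: cos²(x/2) = (1+cos(x))/2.
Reasoning: Use cos(2θ) = 2cos²θ - 1 with θ = x/2: cos(x) = 2cos²(x/2) - 1. Solving for cos²(x/2) gives (1 + cos(x))/2.
So the two sides agree for every real x for which both sides are defined.

Conclusion: True.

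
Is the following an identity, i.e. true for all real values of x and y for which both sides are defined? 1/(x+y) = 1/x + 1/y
Claim: 1/(x+y) = 1/x + 1/y.
Test a specific point where both sides are defined: x = 4, y = 1.
LHS = 1/(x+y) ≈ 0.2000
RHS = 1/x + 1/y ≈ 1.2500
Since 0.2000 ≠ 1.2500, the equation fails at this point, so it cannot hold for all real values of x and y for which both sides are defined.
1/x + 1/y = (x+y)/(xy), which is not 1/(x+y).

Conclusion: No, this is NOT an identity.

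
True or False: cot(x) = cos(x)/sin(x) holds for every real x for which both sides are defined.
True.

Claim: cot(x) = cos(x)/sin(x).
Reasoning: cot(x) is defined as 1/tan(x) = 1/(sin(x)/cos(x)) = cos(x)/sin(x), wherever sin(x) ≠ 0.
So the two sides agree for every real x for which both sides are defined.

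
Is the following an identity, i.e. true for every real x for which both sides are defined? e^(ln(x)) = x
Claim: e^(ln(x)) = x.
Reasoning: For x > 0, ln(x) is by definition the exponent p such that e^p = x. Raising e to that exponent therefore returns x: e^(ln x) = x.
So the two sides agree for every real x for which both sides are defined.

Conclusion: Yes, this is an identity.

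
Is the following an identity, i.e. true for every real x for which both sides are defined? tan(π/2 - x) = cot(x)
Yes, this is an identity.

Claim: tan(π/2 - x) = cot(x).
Reasoning: tan(π/2 - x) = sin(π/2 - x)/cos(π/2 - x) = cos(x)/sin(x) = cot(x), using the cofunction identities sin(π/2 - x) = cos(x) and cos(π/2 - x) = sin(x).
So the two sides agree for every real x for which both sides are defined.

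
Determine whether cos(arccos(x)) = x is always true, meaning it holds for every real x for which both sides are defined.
Claim: cos(arccos(x)) = x.
Reasoning: For -1 ≤ x ≤ 1 (where arccos is defined), arccos(x) is by definition an angle whose cosine equals x. Taking the cosine of that angle returns x. (Note the other order, arccos(cos x) = x, is NOT an identity.)
So the two sides agree for every real x for which both sides are defined.

Conclusion: Yes, this is an identity.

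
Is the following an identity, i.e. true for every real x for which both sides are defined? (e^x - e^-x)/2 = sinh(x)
Claim: (e^x - e^-x)/2 = sinh(x).
Reasoning: This is exactly the definition of the hyperbolic sine: sinh(x) := (e^x - e^-x)/2.
So the two sides agree for every real x for which both sides are defined.

Conclusion: Yes, this is an identity.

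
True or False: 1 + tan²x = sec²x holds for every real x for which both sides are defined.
True.

Claim: 1 + tan²x = sec²x.
Reasoning: Start from sin²x + cos²x = 1 and divide every term by cos²x (allowed wherever tan x and sec x are defined): tan²x + 1 = 1/cos²x = sec²x.
So the two sides agree for every real x for which both sides are defined.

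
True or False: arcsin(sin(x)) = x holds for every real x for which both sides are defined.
Claim: arcsin(sin(x)) = x.
Test a specific point where both sides are defined: x = 3π/4.
LHS = arcsin(sin(x)) ≈ 0.7854
RHS = x ≈ 2.3562
Since 0.7854 ≠ 2.3562, the equation fails at this point, so it cannot hold for every real x for which both sides are defined.
arcsin only returns values in [-π/2, π/2], so arcsin(sin(x)) = x holds only for x in that interval, not for all real x.

Conclusion: False.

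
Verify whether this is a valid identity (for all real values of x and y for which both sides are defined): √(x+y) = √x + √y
Claim: √(x+y) = √x + √y.
Test a specific point where both sides are defined: x = 2, y = 4.
LHS = √(x+y) ≈ 2.4495
RHS = √x + √y ≈ 3.4142
Since 2.4495 ≠ 3.4142, the equation fails at this point, so it cannot hold for all real values of x and y for which both sides are defined.
Squaring the right side gives x + 2√(xy) + y, not x + y.

Conclusion: No, this is NOT an identity.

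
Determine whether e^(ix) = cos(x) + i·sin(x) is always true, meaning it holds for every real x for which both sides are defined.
Claim: e^(ix) = cos(x) + i·sin(x).
Reasoning: Euler's formula. Expand e^(ix) = Σ (ix)^k / k!. Since i² = -1, the even-k terms are Σ (-1)^m x^(2m)/(2m)! = cos(x) and the odd-k terms are i · Σ (-1)^m x^(2m+1)/(2m+1)! = i·sin(x).
So the two sides agree for every real x for which both sides are defined.

Conclusion: Yes, this is an identity.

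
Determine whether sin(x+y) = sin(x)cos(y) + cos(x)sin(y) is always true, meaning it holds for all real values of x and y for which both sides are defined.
Claim: sin(x+y) = sin(x)cos(y) + cos(x)sin(y).
Reasoning: By Euler's formula e^(i(x+y)) = e^(ix)·e^(iy) = (cos x + i·sin x)(cos y + i·sin y). The imaginary part of the left side is sin(x+y); the imaginary part of the product is sin(x)cos(y) + cos(x)sin(y).
So the two sides agree for all real values of x and y for which both sides are defined.

Conclusion: Yes, this is an identity.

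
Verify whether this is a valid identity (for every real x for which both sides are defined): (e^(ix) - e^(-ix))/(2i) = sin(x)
Yes, this is an identity.

Claim: (e^(ix) - e^(-ix))/(2i) = sin(x).
Reasoning: By Euler's formula e^(ix) = cos(x) + i·sin(x) and e^(-ix) = cos(x) - i·sin(x). Subtracting cancels the cosine terms: e^(ix) - e^(-ix) = 2i·sin(x); divide by 2i.
So the two sides agree for every real x for which both sides are defined.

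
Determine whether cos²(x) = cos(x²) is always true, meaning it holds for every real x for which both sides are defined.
No, this is NOT an identity.

Claim: cos²(x) = cos(x²).
Test a specific point where both sides are defined: x = π/6.
LHS = cos²(x) ≈ 0.7500
RHS = cos(x²) ≈ 0.9627
Since 0.7500 ≠ 0.9627, the equation fails at this point, so it cannot hold for every real x for which both sides are defined.
cos²(x) means (cos x)², squaring the output; cos(x²) squares the input. These are different functions.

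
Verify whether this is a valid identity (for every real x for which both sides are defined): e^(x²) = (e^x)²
Claim: e^(x²) = (e^x)².
Test a specific point where both sides are defined: x = 1.
LHS = e^(x²) ≈ 2.7183
RHS = (e^x)² ≈ 7.3891
Since 2.7183 ≠ 7.3891, the equation fails at this point, so it cannot hold for every real x for which both sides are defined.
(e^x)² = e^(2x), and 2x ≠ x² in general.

Conclusion: No, this is NOT an identity.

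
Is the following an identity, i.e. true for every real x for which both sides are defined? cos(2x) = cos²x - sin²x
Claim: cos(2x) = cos²x - sin²x.
Reasoning: Put y = x in the addition formula cos(x+y) = cos(x)cos(y) - sin(x)sin(y): cos(2x) = cos²x - sin²x.
So the two sides agree for every real x for which both sides are defined.

Conclusion: Yes, this is an identity.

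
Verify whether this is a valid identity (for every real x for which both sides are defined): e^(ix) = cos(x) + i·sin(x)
Claim: e^(ix) = cos(x) + i·sin(x).
Reasoning: Euler's formula. Expand e^(ix) = Σ (ix)^k / k!. Since i² = -1, the even-k terms are Σ (-1)^m x^(2m)/(2m)! = cos(x) and the odd-k terms are i · Σ (-1)^m x^(2m+1)/(2m+1)! = i·sin(x).
So the two sides agree for every real x for which both sides are defined.

Conclusion: Yes, this is an identity.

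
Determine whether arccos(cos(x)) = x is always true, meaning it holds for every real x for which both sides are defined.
No, this is NOT an identity.

Claim: arccos(cos(x)) = x.
Test a specific point where both sides are defined: x = -π/2.
LHS = arccos(cos(x)) ≈ 1.5708
RHS = x ≈ -1.5708
Since 1.5708 ≠ -1.5708, the equation fails at this point, so it cannot hold for every real x for which both sides are defined.
arccos only returns values in [0, π], so arccos(cos(x)) = x holds only for x in that interval, not for all real x.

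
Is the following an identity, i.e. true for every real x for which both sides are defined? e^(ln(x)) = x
Yes, this is an identity.

Claim: e^(ln(x)) = x.
Reasoning: For x > 0, ln(x) is by definition the exponent p such that e^p = x. Raising e to that exponent therefore returns x: e^(ln x) = x.
So the two sides agree for every real x for which both sides are defined.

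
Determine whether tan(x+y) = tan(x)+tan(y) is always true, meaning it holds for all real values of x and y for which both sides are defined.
No, this is NOT an identity.

Claim: tan(x+y) = tan(x)+tan(y).
Test a specific point where both sides are defined: x = 3π/4, y = -π/3.
LHS = tan(x+y) ≈ 3.7321
RHS = tan(x)+tan(y) ≈ -2.7321
Since 3.7321 ≠ -2.7321, the equation fails at this point, so it cannot hold for all real values of x and y for which both sides are defined.
The correct formula is tan(x+y) = (tan(x) + tan(y))/(1 - tan(x)tan(y)).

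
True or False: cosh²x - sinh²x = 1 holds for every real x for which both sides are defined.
True.

Claim: cosh²x - sinh²x = 1.
Reasoning: With cosh(x) = (e^x + e^-x)/2 and sinh(x) = (e^x - e^-x)/2: cosh²x = (e^(2x) + 2 + e^(-2x))/4 and sinh²x = (e^(2x) - 2 + e^(-2x))/4. Subtracting leaves 4/4 = 1.
So the two sides agree for every real x for which both sides are defined.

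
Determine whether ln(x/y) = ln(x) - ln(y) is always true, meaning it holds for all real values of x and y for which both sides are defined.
Claim: ln(x/y) = ln(x) - ln(y).
Reasoning: Both sides are simultaneously defined only when x, y > 0. Write x = e^p, y = e^q. Then x/y = e^(p-q), so ln(x/y) = p - q = ln(x) - ln(y).
So the two sides agree for all real values of x and y for which both sides are defined.

Conclusion: Yes, this is an identity.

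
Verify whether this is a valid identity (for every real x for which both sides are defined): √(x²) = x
Claim: √(x²) = x.
Test a specific point where both sides are defined: x = -1.
LHS = √(x²) ≈ 1.0000
RHS = x ≈ -1.0000
Since 1.0000 ≠ -1.0000, the equation fails at this point, so it cannot hold for every real x for which both sides are defined.
√(x²) = |x|, which differs from x whenever x < 0 (both sides are defined for every real x).

Conclusion: No, this is NOT an identity.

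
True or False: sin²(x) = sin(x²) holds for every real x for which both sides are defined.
Claim: sin²(x) = sin(x²).
Test a specific point where both sides are defined: x = π/3.
LHS = sin²(x) ≈ 0.7500
RHS = sin(x²) ≈ 0.8897
Since 0.7500 ≠ 0.8897, the equation fails at this point, so it cannot hold for every real x for which both sides are defined.
sin²(x) means (sin x)², squaring the output; sin(x²) squares the input. These are different functions.

Conclusion: False.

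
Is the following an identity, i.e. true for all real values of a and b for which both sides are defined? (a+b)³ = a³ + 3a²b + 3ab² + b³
Yes, this is an identity.

Claim: (a+b)³ = a³ + 3a²b + 3ab² + b³.
Reasoning: (a+b)³ = (a+b)(a+b)² = (a+b)(a² + 2ab + b²) = a³ + 2a²b + ab² + a²b + 2ab² + b³ = a³ + 3a²b + 3ab² + b³.
So the two sides agree for all real values of a and b for which both sides are defined.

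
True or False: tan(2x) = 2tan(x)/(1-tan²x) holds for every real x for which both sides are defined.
Claim: tan(2x) = 2tan(x)/(1-tan²x).
Reasoning: tan(2x) = sin(2x)/cos(2x) = 2sin(x)cos(x) / (cos²x - sin²x). Divide numerator and denominator by cos²x: 2tan(x) / (1 - tan²x).
So the two sides agree for every real x for which both sides are defined.

Conclusion: True.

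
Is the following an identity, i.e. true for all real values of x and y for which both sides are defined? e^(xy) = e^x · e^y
Claim: e^(xy) = e^x · e^y.
Test a specific point where both sides are defined: x = 3/2, y = 2.
LHS = e^(xy) ≈ 20.0855
RHS = e^x · e^y ≈ 33.1155
Since 20.0855 ≠ 33.1155, the equation fails at this point, so it cannot hold for all real values of x and y for which both sides are defined.
e^x · e^y = e^(x+y), not e^(xy).

Conclusion: No, this is NOT an identity.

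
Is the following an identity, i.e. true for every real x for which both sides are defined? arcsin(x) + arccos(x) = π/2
Yes, this is an identity.

Claim: arcsin(x) + arccos(x) = π/2.
Reasoning: Both sides are defined for -1 ≤ x ≤ 1. Let θ = arcsin(x), so sin θ = x and θ ∈ [-π/2, π/2]. Then cos(π/2 - θ) = sin θ = x and π/2 - θ ∈ [0, π], which is exactly the range of arccos, so arccos(x) = π/2 - θ. Adding: arcsin(x) + arccos(x) = θ + (π/2 - θ) = π/2.
So the two sides agree for every real x for which both sides are defined.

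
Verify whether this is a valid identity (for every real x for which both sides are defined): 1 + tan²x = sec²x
Yes, this is an identity.

Claim: 1 + tan²x = sec²x.
Reasoning: Start from sin²x + cos²x = 1 and divide every term by cos²x (allowed wherever tan x and sec x are defined): tan²x + 1 = 1/cos²x = sec²x.
So the two sides agree for every real x for which both sides are defined.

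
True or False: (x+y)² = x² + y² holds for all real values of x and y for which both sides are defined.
Claim: (x+y)² = x² + y².
Test a specific point where both sides are defined: x = 3/2, y = 1/2.
LHS = (x+y)² ≈ 4.0000
RHS = x² + y² ≈ 2.5000
Since 4.0000 ≠ 2.5000, the equation fails at this point, so it cannot hold for all real values of x and y for which both sides are defined.
The correct expansion is (x+y)² = x² + 2xy + y²; the cross term 2xy is missing.

Conclusion: False.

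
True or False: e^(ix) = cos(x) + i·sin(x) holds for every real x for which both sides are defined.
Claim: e^(ix) = cos(x) + i·sin(x).
Reasoning: Euler's formula. Expand e^(ix) = Σ (ix)^k / k!. Since i² = -1, the even-k terms are Σ (-1)^m x^(2m)/(2m)! = cos(x) and the odd-k terms are i · Σ (-1)^m x^(2m+1)/(2m+1)! = i·sin(x).
So the two sides agree for every real x for which both sides are defined.

Conclusion: True.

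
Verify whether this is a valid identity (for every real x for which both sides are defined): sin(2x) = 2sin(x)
Claim: sin(2x) = 2sin(x).
Test a specific point where both sides are defined: x = π/3.
LHS = sin(2x) ≈ 0.8660
RHS = 2sin(x) ≈ 1.7321
Since 0.8660 ≠ 1.7321, the equation fails at this point, so it cannot hold for every real x for which both sides are defined.
The correct double-angle formula is sin(2x) = 2sin(x)cos(x).

Conclusion: No, this is NOT an identity.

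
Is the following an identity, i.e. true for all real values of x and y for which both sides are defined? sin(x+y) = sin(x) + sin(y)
No, this is NOT an identity.

Claim: sin(x+y) = sin(x) + sin(y).
Test a specific point where both sides are defined: x = π/2, y = -π/6.
LHS = sin(x+y) ≈ 0.8660
RHS = sin(x) + sin(y) ≈ 0.5000
Since 0.8660 ≠ 0.5000, the equation fails at this point, so it cannot hold for all real values of x and y for which both sides are defined.
The correct expansion is sin(x+y) = sin(x)cos(y) + cos(x)sin(y); sine is not additive.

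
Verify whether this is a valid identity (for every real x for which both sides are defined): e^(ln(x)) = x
Yes, this is an identity.

Claim: e^(ln(x)) = x.
Reasoning: For x > 0, ln(x) is by definition the exponent p such that e^p = x. Raising e to that exponent therefore returns x: e^(ln x) = x.
So the two sides agree for every real x for which both sides are defined.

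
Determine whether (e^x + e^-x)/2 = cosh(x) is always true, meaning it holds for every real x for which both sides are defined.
Claim: (e^x + e^-x)/2 = cosh(x).
Reasoning: This is exactly the definition of the hyperbolic cosine: cosh(x) := (e^x + e^-x)/2.
So the two sides agree for every real x for which both sides are defined.

Conclusion: Yes, this is an identity.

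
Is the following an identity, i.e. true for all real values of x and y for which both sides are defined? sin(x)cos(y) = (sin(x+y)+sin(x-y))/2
Claim: sin(x)cos(y) = (sin(x+y)+sin(x-y))/2.
Reasoning: sin(x+y) = sin(x)cos(y) + cos(x)sin(y) and sin(x-y) = sin(x)cos(y) - cos(x)sin(y). Adding, sin(x+y) + sin(x-y) = 2sin(x)cos(y); divide by 2.
So the two sides agree for all real values of x and y for which both sides are defined.

Conclusion: Yes, this is an identity.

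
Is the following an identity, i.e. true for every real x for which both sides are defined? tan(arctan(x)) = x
Yes, this is an identity.

Claim: tan(arctan(x)) = x.
Reasoning: For every real x, arctan(x) is by definition the angle in (-π/2, π/2) whose tangent equals x. Taking the tangent of that angle returns x.
So the two sides agree for every real x for which both sides are defined.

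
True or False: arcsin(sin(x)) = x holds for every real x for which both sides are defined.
False.

Claim: arcsin(sin(x)) = x.
Test a specific point where both sides are defined: x = 2π/3.
LHS = arcsin(sin(x)) ≈ 1.0472
RHS = x ≈ 2.0944
Since 1.0472 ≠ 2.0944, the equation fails at this point, so it cannot hold for every real x for which both sides are defined.
arcsin only returns values in [-π/2, π/2], so arcsin(sin(x)) = x holds only for x in that interval, not for all real x.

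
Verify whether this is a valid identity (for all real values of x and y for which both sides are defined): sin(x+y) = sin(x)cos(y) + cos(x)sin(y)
Yes, this is an identity.

Claim: sin(x+y) = sin(x)cos(y) + cos(x)sin(y).
Reasoning: By Euler's formula e^(i(x+y)) = e^(ix)·e^(iy) = (cos x + i·sin x)(cos y + i·sin y). The imaginary part of the left side is sin(x+y); the imaginary part of the product is sin(x)cos(y) + cos(x)sin(y).
So the two sides agree for all real values of x and y for which both sides are defined.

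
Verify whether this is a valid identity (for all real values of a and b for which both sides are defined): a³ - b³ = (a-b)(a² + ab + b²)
Claim: a³ - b³ = (a-b)(a² + ab + b²).
Reasoning: Expand the right side: (a-b)(a² + ab + b²) = a³ + a²b + ab² - a²b - ab² - b³ = a³ - b³ (the middle terms cancel in pairs).
So the two sides agree for all real values of a and b for which both sides are defined.

Conclusion: Yes, this is an identity.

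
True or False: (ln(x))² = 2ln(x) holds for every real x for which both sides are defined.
False.

Claim: (ln(x))² = 2ln(x).
Test a specific point where both sides are defined: x = 1/2.
LHS = (ln(x))² ≈ 0.4805
RHS = 2ln(x) ≈ -1.3863
Since 0.4805 ≠ -1.3863, the equation fails at this point, so it cannot hold for every real x for which both sides are defined.
2ln(x) equals ln(x²), which is not the same as (ln x)².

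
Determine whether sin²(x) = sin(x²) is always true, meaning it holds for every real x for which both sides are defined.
Claim: sin²(x) = sin(x²).
Test a specific point where both sides are defined: x = -π/6.
LHS = sin²(x) ≈ 0.2500
RHS = sin(x²) ≈ 0.2707
Since 0.2500 ≠ 0.2707, the equation fails at this point, so it cannot hold for every real x for which both sides are defined.
sin²(x) means (sin x)², squaring the output; sin(x²) squares the input. These are different functions.

Conclusion: No, this is NOT an identity.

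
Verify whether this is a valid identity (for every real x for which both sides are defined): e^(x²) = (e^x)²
Claim: e^(x²) = (e^x)².
Test a specific point where both sides are defined: x = -2.
LHS = e^(x²) ≈ 54.5982
RHS = (e^x)² ≈ 0.0183
Since 54.5982 ≠ 0.0183, the equation fails at this point, so it cannot hold for every real x for which both sides are defined.
(e^x)² = e^(2x), and 2x ≠ x² in general.

Conclusion: No, this is NOT an identity.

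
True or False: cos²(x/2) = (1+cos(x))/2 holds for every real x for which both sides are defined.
Claim: cos²(x/2) = (1+cos(x))/2.
Reasoning: Use cos(2θ) = 2cos²θ - 1 with θ = x/2: cos(x) = 2cos²(x/2) - 1. Solving for cos²(x/2) gives (1 + cos(x))/2.
So the two sides agree for every real x for which both sides are defined.

Conclusion: True.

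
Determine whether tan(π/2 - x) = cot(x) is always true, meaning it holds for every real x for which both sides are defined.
Claim: tan(π/2 - x) = cot(x).
Reasoning: tan(π/2 - x) = sin(π/2 - x)/cos(π/2 - x) = cos(x)/sin(x) = cot(x), using the cofunction identities sin(π/2 - x) = cos(x) and cos(π/2 - x) = sin(x).
So the two sides agree for every real x for which both sides are defined.

Conclusion: Yes, this is an identity.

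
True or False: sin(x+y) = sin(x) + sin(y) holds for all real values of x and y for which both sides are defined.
Claim: sin(x+y) = sin(x) + sin(y).
Test a specific point where both sides are defined: x = π/2, y = 2π/3.
LHS = sin(x+y) ≈ -0.5000
RHS = sin(x) + sin(y) ≈ 1.8660
Since -0.5000 ≠ 1.8660, the equation fails at this point, so it cannot hold for all real values of x and y for which both sides are defined.
The correct expansion is sin(x+y) = sin(x)cos(y) + cos(x)sin(y); sine is not additive.

Conclusion: False.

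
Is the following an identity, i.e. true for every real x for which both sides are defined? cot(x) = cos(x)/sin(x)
Yes, this is an identity.

Claim: cot(x) = cos(x)/sin(x).
Reasoning: cot(x) is defined as 1/tan(x) = 1/(sin(x)/cos(x)) = cos(x)/sin(x), wherever sin(x) ≠ 0.
So the two sides agree for every real x for which both sides are defined.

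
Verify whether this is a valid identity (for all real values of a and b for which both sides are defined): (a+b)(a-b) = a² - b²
Yes, this is an identity.

Claim: (a+b)(a-b) = a² - b².
Reasoning: Expand: (a+b)(a-b) = a² - ab + ba - b² = a² - b² (the cross terms cancel).
So the two sides agree for all real values of a and b for which both sides are defined.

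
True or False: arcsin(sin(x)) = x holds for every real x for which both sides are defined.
False.

Claim: arcsin(sin(x)) = x.
Test a specific point where both sides are defined: x = π.
LHS = arcsin(sin(x)) ≈ 0.0000
RHS = x ≈ 3.1416
Since 0.0000 ≠ 3.1416, the equation fails at this point, so it cannot hold for every real x for which both sides are defined.
arcsin only returns values in [-π/2, π/2], so arcsin(sin(x)) = x holds only for x in that interval, not for all real x.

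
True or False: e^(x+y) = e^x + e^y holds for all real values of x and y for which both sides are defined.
False.

Claim: e^(x+y) = e^x + e^y.
Test a specific point where both sides are defined: x = -2, y = -1.
LHS = e^(x+y) ≈ 0.0498
RHS = e^x + e^y ≈ 0.5032
Since 0.0498 ≠ 0.5032, the equation fails at this point, so it cannot hold for all real values of x and y for which both sides are defined.
The correct rule is e^(x+y) = e^x · e^y (a product, not a sum).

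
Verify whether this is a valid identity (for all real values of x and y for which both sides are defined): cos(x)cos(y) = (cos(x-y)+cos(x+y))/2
Yes, this is an identity.

Claim: cos(x)cos(y) = (cos(x-y)+cos(x+y))/2.
Reasoning: cos(x-y) = cos(x)cos(y) + sin(x)sin(y) and cos(x+y) = cos(x)cos(y) - sin(x)sin(y). Adding, cos(x-y) + cos(x+y) = 2cos(x)cos(y); divide by 2.
So the two sides agree for all real values of x and y for which both sides are defined.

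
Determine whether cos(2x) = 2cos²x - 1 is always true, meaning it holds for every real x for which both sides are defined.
Yes, this is an identity.

Claim: cos(2x) = 2cos²x - 1.
Reasoning: cos(2x) = cos²x - sin²x. Replace sin²x by 1 - cos²x: cos²x - (1 - cos²x) = 2cos²x - 1.
So the two sides agree for every real x for which both sides are defined.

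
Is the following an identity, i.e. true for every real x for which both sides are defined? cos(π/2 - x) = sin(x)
Claim: cos(π/2 - x) = sin(x).
Reasoning: Use cos(u - v) = cos(u)cos(v) + sin(u)sin(v) with u = π/2, v = x: cos(π/2)cos(x) + sin(π/2)sin(x) = 0·cos(x) + 1·sin(x) = sin(x).
So the two sides agree for every real x for which both sides are defined.

Conclusion: Yes, this is an identity.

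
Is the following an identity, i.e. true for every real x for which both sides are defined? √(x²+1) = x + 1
No, this is NOT an identity.

Claim: √(x²+1) = x + 1.
Test a specific point where both sides are defined: x = 1/2.
LHS = √(x²+1) ≈ 1.1180
RHS = x + 1 ≈ 1.5000
Since 1.1180 ≠ 1.5000, the equation fails at this point, so it cannot hold for every real x for which both sides are defined.
(x+1)² = x² + 2x + 1 ≠ x² + 1 unless x = 0.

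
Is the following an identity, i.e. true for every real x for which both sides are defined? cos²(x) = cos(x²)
Claim: cos²(x) = cos(x²).
Test a specific point where both sides are defined: x = 3π/4.
LHS = cos²(x) ≈ 0.5000
RHS = cos(x²) ≈ 0.7442
Since 0.5000 ≠ 0.7442, the equation fails at this point, so it cannot hold for every real x for which both sides are defined.
cos²(x) means (cos x)², squaring the output; cos(x²) squares the input. These are different functions.

Conclusion: No, this is NOT an identity.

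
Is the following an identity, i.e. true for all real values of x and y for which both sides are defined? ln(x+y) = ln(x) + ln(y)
Claim: ln(x+y) = ln(x) + ln(y).
Test a specific point where both sides are defined: x = 2, y = 4.
LHS = ln(x+y) ≈ 1.7918
RHS = ln(x) + ln(y) ≈ 2.0794
Since 1.7918 ≠ 2.0794, the equation fails at this point, so it cannot hold for all real values of x and y for which both sides are defined.
ln(x) + ln(y) = ln(xy), not ln(x+y).

Conclusion: No, this is NOT an identity.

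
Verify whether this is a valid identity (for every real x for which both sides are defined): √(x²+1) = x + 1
Claim: √(x²+1) = x + 1.
Test a specific point where both sides are defined: x = -1.
LHS = √(x²+1) ≈ 1.4142
RHS = x + 1 ≈ 0.0000
Since 1.4142 ≠ 0.0000, the equation fails at this point, so it cannot hold for every real x for which both sides are defined.
(x+1)² = x² + 2x + 1 ≠ x² + 1 unless x = 0.

Conclusion: No, this is NOT an identity.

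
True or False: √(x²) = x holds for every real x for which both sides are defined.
False.

Claim: √(x²) = x.
Test a specific point where both sides are defined: x = -3.
LHS = √(x²) ≈ 3.0000
RHS = x ≈ -3.0000
Since 3.0000 ≠ -3.0000, the equation fails at this point, so it cannot hold for every real x for which both sides are defined.
√(x²) = |x|, which differs from x whenever x < 0 (both sides are defined for every real x).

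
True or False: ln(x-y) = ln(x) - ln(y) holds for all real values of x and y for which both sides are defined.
Claim: ln(x-y) = ln(x) - ln(y).
Test a specific point where both sides are defined: x = 3, y = 1.
LHS = ln(x-y) ≈ 0.6931
RHS = ln(x) - ln(y) ≈ 1.0986
Since 0.6931 ≠ 1.0986, the equation fails at this point, so it cannot hold for all real values of x and y for which both sides are defined.
ln(x) - ln(y) = ln(x/y), not ln(x-y).

Conclusion: False.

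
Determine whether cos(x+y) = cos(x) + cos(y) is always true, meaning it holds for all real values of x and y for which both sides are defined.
Claim: cos(x+y) = cos(x) + cos(y).
Test a specific point where both sides are defined: x = π, y = 2π/3.
LHS = cos(x+y) ≈ 0.5000
RHS = cos(x) + cos(y) ≈ -1.5000
Since 0.5000 ≠ -1.5000, the equation fails at this point, so it cannot hold for all real values of x and y for which both sides are defined.
The correct expansion is cos(x+y) = cos(x)cos(y) - sin(x)sin(y); cosine is not additive.

Conclusion: No, this is NOT an identity.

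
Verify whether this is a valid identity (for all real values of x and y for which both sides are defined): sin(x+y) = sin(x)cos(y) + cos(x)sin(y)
Yes, this is an identity.

Claim: sin(x+y) = sin(x)cos(y) + cos(x)sin(y).
Reasoning: By Euler's formula e^(i(x+y)) = e^(ix)·e^(iy) = (cos x + i·sin x)(cos y + i·sin y). The imaginary part of the left side is sin(x+y); the imaginary part of the product is sin(x)cos(y) + cos(x)sin(y).
So the two sides agree for all real values of x and y for which both sides are defined.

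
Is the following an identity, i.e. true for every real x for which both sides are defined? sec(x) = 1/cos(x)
Yes, this is an identity.

Claim: sec(x) = 1/cos(x).
Reasoning: sec(x) is by definition the reciprocal of cos(x), wherever cos(x) ≠ 0.
So the two sides agree for every real x for which both sides are defined.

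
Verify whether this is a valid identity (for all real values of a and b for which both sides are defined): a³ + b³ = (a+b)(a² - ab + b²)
Yes, this is an identity.

Claim: a³ + b³ = (a+b)(a² - ab + b²).
Reasoning: Expand the right side: (a+b)(a² - ab + b²) = a³ - a²b + ab² + a²b - ab² + b³ = a³ + b³ (the middle terms cancel in pairs).
So the two sides agree for all real values of a and b for which both sides are defined.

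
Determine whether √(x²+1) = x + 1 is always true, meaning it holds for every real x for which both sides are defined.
Claim: √(x²+1) = x + 1.
Test a specific point where both sides are defined: x = -3.
LHS = √(x²+1) ≈ 3.1623
RHS = x + 1 ≈ -2.0000
Since 3.1623 ≠ -2.0000, the equation fails at this point, so it cannot hold for every real x for which both sides are defined.
(x+1)² = x² + 2x + 1 ≠ x² + 1 unless x = 0.

Conclusion: No, this is NOT an identity.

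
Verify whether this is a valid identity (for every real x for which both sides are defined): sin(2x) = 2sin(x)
No, this is NOT an identity.

Claim: sin(2x) = 2sin(x).
Test a specific point where both sides are defined: x = π/6.
LHS = sin(2x) ≈ 0.8660
RHS = 2sin(x) ≈ 1.0000
Since 0.8660 ≠ 1.0000, the equation fails at this point, so it cannot hold for every real x for which both sides are defined.
The correct double-angle formula is sin(2x) = 2sin(x)cos(x).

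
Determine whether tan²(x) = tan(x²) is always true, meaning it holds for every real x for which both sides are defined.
No, this is NOT an identity.

Claim: tan²(x) = tan(x²).
Test a specific point where both sides are defined: x = -π/6.
LHS = tan²(x) ≈ 0.3333
RHS = tan(x²) ≈ 0.2812
Since 0.3333 ≠ 0.2812, the equation fails at this point, so it cannot hold for every real x for which both sides are defined.
tan²(x) means (tan x)², squaring the output; tan(x²) squares the input. These are different functions.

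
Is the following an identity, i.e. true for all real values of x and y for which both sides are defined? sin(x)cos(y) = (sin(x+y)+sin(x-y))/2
Claim: sin(x)cos(y) = (sin(x+y)+sin(x-y))/2.
Reasoning: sin(x+y) = sin(x)cos(y) + cos(x)sin(y) and sin(x-y) = sin(x)cos(y) - cos(x)sin(y). Adding, sin(x+y) + sin(x-y) = 2sin(x)cos(y); divide by 2.
So the two sides agree for all real values of x and y for which both sides are defined.

Conclusion: Yes, this is an identity.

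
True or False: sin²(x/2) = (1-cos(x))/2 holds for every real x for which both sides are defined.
True.

Claim: sin²(x/2) = (1-cos(x))/2.
Reasoning: Use cos(2θ) = 1 - 2sin²θ with θ = x/2: cos(x) = 1 - 2sin²(x/2). Solving for sin²(x/2) gives (1 - cos(x))/2.
So the two sides agree for every real x for which both sides are defined.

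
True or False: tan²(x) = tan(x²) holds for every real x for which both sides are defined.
False.

Claim: tan²(x) = tan(x²).
Test a specific point where both sides are defined: x = 3π/4.
LHS = tan²(x) ≈ 1.0000
RHS = tan(x²) ≈ -0.8977
Since 1.0000 ≠ -0.8977, the equation fails at this point, so it cannot hold for every real x for which both sides are defined.
tan²(x) means (tan x)², squaring the output; tan(x²) squares the input. These are different functions.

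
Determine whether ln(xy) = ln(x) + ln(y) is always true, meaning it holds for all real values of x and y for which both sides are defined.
Claim: ln(xy) = ln(x) + ln(y).
Reasoning: Both sides are simultaneously defined only when x, y > 0. Write x = e^p, y = e^q (p = ln x, q = ln y). Then xy = e^p · e^q = e^(p+q), so ln(xy) = p + q = ln(x) + ln(y).
So the two sides agree for all real values of x and y for which both sides are defined.

Conclusion: Yes, this is an identity.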